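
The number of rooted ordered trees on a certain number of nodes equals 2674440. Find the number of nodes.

15

Rooted ordered trees on m nodes are counted by C_{m−1}; 2674440 = C_14.
So the index is 14, and the number of nodes is 14 + 1 = 15.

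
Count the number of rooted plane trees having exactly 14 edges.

2674440

Rooted ordered trees with n edges are counted by C_n; here n = 14.
C_14 = C_13 · 2(2·13+1)/(13+2) = 742900 · 54/15 = 2674440.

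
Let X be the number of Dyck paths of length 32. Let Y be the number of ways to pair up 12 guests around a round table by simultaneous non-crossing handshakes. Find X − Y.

35357538

A Dyck path with 16 up-steps and 16 down-steps has semilength 16, so there are C_16 of them. So X = C_16 = 35357670.
With 12 = 2·6 people, non-crossing handshake pairings are non-crossing perfect matchings on a circle, counted by C_6. So Y = C_6 = 132.
X − Y = 35357670 − 132 = 35357538.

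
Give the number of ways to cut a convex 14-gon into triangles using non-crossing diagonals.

208012

A convex 14-gon is triangulated into 12 triangles, and the number of such triangulations is the Catalan number C_{14−2} = C_12.
C_12 = C(24,12)/13 = 2704156/13 = 208012.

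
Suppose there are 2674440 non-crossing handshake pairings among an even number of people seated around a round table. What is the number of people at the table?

Non-crossing handshake pairings of 2n people are counted by C_n, and C_14 = 2674440.
So n = 14, and there are 2n = 28 people.

28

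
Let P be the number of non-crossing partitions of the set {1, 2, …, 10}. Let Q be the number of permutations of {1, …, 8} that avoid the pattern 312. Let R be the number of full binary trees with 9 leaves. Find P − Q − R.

13936

Non-crossing partitions of an n-element set are counted by C_n; here n = 10. So P = C_10 = 16796.
Permutations of [n] avoiding any single length-3 pattern are counted by C_n; here n = 8. So Q = C_8 = 1430.
A full binary tree with L leaves has L−1 internal nodes and is counted by C_{L−1}; L = 9 gives C_8. So R = C_8 = 1430.
P − Q − R = 16796 − 1430 − 1430 = 13936.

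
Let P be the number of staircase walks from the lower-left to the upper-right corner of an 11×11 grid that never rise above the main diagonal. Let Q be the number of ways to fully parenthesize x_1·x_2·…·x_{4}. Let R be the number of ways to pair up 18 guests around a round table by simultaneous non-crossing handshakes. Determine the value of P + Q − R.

Sub-diagonal monotone paths from (0,0) to (11,11) biject with Dyck paths of semilength 11, giving C_11. So P = C_11 = 58786.
Ways to associate a product of 4 factors correspond to binary trees on 4 leaves, so the count is C_3. So Q = C_3 = 5.
With 18 = 2·9 people, non-crossing handshake pairings are non-crossing perfect matchings on a circle, counted by C_9. So R = C_9 = 4862.
P + Q − R = 58786 + 5 − 4862 = 53929.

53929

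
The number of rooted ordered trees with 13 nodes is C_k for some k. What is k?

12

A rooted plane tree on 13 nodes has 12 edges, and such trees are counted by C_12.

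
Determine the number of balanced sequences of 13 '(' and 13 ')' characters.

742900

Balanced strings of n pairs of brackets are counted by C_n; here n = 13.
C_13 = C(26,13)/14 = 10400600/14 = 742900.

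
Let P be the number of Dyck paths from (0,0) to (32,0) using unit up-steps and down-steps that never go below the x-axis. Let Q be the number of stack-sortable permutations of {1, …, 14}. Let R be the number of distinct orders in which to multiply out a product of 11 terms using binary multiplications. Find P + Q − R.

38015314

Paths of 16 up- and 16 down-steps that never dip below the axis are Dyck paths; their count is C_16. So P = C_16 = 35357670.
Stack-sortable permutations are exactly the 231-avoiding ones, counted by C_n; here n = 14. So Q = C_14 = 2674440.
Ways to associate a product of 11 factors correspond to binary trees on 11 leaves, so the count is C_10. So R = C_10 = 16796.
P + Q − R = 35357670 + 2674440 − 16796 = 38015314.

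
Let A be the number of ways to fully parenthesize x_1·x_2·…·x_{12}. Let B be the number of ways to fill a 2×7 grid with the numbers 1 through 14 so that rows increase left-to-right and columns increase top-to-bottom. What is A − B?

58357

Parenthesizations of m factors correspond to full binary trees with m leaves, counted by C_{m−1}; m = 12 gives C_11. So A = C_11 = 58786.
Standard Young tableaux of shape 2×n are counted by C_n; here n = 7. So B = C_7 = 429.
A − B = 58786 − 429 = 58357.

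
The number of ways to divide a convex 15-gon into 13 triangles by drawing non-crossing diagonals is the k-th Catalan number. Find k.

A convex 15-gon is triangulated into 13 triangles, and the number of such triangulations is the Catalan number C_{15−2} = C_13.

13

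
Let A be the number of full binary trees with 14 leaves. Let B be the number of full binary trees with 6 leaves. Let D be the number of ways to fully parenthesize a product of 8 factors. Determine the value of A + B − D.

742513

A full binary tree with L leaves has L−1 internal nodes and is counted by C_{L−1}; L = 14 gives C_13. So A = C_13 = 742900.
A full binary tree with L leaves has L−1 internal nodes and is counted by C_{L−1}; L = 6 gives C_5. So B = C_5 = 42.
Bracketing 8 factors into binary products is counted by C_{8−1} = C_7. So D = C_7 = 429.
A + B − D = 742900 + 42 − 429 = 742513.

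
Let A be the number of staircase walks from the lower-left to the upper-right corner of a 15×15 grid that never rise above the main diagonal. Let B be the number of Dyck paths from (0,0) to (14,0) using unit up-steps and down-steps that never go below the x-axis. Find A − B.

9694416

Sub-diagonal monotone paths from (0,0) to (15,15) biject with Dyck paths of semilength 15, giving C_15. So A = C_15 = 9694845.
Dyck paths of semilength n (length 2n) are counted by C_n; here n = 7. So B = C_7 = 429.
A − B = 9694845 − 429 = 9694416.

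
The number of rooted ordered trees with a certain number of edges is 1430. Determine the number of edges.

8

Rooted ordered trees with n edges are counted by C_n. The Catalan number equal to 1430 is C_8.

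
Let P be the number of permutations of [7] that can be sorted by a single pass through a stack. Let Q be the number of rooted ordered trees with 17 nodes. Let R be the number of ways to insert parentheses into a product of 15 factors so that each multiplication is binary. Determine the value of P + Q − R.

By Knuth's characterisation, the stack-sortable permutations of length 7 are the 231-avoiders, numbering C_7. So P = C_7 = 429.
A rooted plane tree on 17 nodes has 16 edges, and such trees are counted by C_16. So Q = C_16 = 35357670.
Ways to associate a product of 15 factors correspond to binary trees on 15 leaves, so the count is C_14. So R = C_14 = 2674440.
P + Q − R = 429 + 35357670 − 2674440 = 32683659.

32683659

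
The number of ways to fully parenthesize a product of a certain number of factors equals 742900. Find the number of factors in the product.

14

Parenthesizations of m factors are counted by C_{m−1}, and C_13 = 742900.
So the index is 13, and the number of factors is 13 + 1 = 14.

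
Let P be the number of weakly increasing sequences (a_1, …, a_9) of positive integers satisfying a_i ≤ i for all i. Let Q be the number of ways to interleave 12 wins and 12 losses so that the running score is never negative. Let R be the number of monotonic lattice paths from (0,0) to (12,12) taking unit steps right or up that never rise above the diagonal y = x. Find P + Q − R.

4862

Such sub-staircase sequences of length n are counted by C_n; here n = 9. So P = C_9 = 4862.
Reading a vote for the leader as '(' and for the other as ')' turns such a sequence into a balanced string of 12 pairs, so the count is C_12. So Q = C_12 = 208012.
Sub-diagonal monotone paths from (0,0) to (12,12) biject with Dyck paths of semilength 12, giving C_12. So R = C_12 = 208012.
P + Q − R = 4862 + 208012 − 208012 = 4862.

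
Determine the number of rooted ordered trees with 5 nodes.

14

Rooted ordered (plane) trees on m nodes have m−1 edges and are counted by C_{m−1}; m = 5 gives C_4.
C_4 = C(8,4)/5 = 70/5 = 14.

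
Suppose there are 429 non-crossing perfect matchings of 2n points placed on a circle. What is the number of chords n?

Non-crossing pairings of 2n points on a circle are counted by C_n. Since C_7 = 429, the index is 7.

7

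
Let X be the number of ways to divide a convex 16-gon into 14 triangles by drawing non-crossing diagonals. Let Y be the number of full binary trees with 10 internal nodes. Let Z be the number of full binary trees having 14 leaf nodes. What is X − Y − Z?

The number of triangulations of a 16-gon is the Catalan number C_14 (index = sides − 2). So X = C_14 = 2674440.
Full binary trees with n internal nodes are counted by C_n; here n = 10. So Y = C_10 = 16796.
Full binary trees with 14 leaves have 14−1 = 13 internal nodes, so there are C_13 of them. So Z = C_13 = 742900.
X − Y − Z = 2674440 − 16796 − 742900 = 1914744.

1914744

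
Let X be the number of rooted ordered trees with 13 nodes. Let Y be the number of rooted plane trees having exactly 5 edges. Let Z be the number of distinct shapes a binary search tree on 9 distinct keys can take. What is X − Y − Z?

A rooted plane tree on 13 nodes has 12 edges, and such trees are counted by C_12. So X = C_12 = 208012.
A rooted plane tree with 5 edges has 6 nodes, and the count is C_5. So Y = C_5 = 42.
There are C_n binary search tree shapes on n keys; with n = 9 that is C_9. So Z = C_9 = 4862.
X − Y − Z = 208012 − 42 − 4862 = 203108.

203108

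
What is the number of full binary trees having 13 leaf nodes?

Full binary trees with 13 leaves have 13−1 = 12 internal nodes, so there are C_12 of them.
C_12 = 208012.

208012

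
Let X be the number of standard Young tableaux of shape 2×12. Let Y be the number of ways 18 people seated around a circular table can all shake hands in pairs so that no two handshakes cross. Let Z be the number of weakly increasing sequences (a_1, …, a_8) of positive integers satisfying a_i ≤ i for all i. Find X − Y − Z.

Standard Young tableaux of shape 2×n are counted by C_n; here n = 12. So X = C_12 = 208012.
With 18 = 2·9 people, non-crossing handshake pairings are non-crossing perfect matchings on a circle, counted by C_9. So Y = C_9 = 4862.
Such sub-staircase sequences of length n are counted by C_n; here n = 8. So Z = C_8 = 1430.
X − Y − Z = 208012 − 4862 − 1430 = 201720.

201720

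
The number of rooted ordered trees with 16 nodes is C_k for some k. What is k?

A rooted plane tree on 16 nodes has 15 edges, and such trees are counted by C_15.

15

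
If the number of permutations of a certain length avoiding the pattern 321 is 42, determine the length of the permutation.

5

Permutations of [n] avoiding a fixed length-3 pattern are counted by C_n. Since C_5 = 42, the index is 5.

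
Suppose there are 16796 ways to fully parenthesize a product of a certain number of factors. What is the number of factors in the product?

11

Parenthesizations of m factors are counted by C_{m−1}. Since C_10 = 16796, the index is 10.
So the index is 10, and the number of factors is 10 + 1 = 11.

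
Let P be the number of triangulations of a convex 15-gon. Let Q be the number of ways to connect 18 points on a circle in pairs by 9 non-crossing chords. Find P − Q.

738038

A convex 15-gon is triangulated into 13 triangles, and the number of such triangulations is the Catalan number C_{15−2} = C_13. So P = C_13 = 742900.
Pairing 18 circle points by 9 non-crossing chords gives C_9 matchings. So Q = C_9 = 4862.
P − Q = 742900 − 4862 = 738038.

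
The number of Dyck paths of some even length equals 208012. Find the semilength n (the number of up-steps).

Dyck paths of semilength n are counted by C_n, and C_12 = 208012.

12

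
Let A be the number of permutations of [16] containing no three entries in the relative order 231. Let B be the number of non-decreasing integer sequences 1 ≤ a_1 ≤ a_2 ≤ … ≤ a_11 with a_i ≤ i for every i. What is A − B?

35298884

Permutations of [n] avoiding any single length-3 pattern are counted by C_n; here n = 16. So A = C_16 = 35357670.
Weakly increasing sequences with a_i ≤ i biject with Dyck paths of semilength 11, so there are C_11. So B = C_11 = 58786.
A − B = 35357670 − 58786 = 35298884.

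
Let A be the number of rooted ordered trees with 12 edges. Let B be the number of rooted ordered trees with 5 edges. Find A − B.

207970

Rooted ordered trees with n edges are counted by C_n; here n = 12. So A = C_12 = 208012.
Rooted ordered trees with n edges are counted by C_n; here n = 5. So B = C_5 = 42.
A − B = 208012 − 42 = 207970.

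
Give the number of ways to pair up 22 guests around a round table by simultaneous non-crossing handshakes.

Non-crossing handshake pairings of 2n people are counted by C_n; 22 people gives n = 11.
C_11 = C(22,11)/12 = 705432/12 = 58786.

58786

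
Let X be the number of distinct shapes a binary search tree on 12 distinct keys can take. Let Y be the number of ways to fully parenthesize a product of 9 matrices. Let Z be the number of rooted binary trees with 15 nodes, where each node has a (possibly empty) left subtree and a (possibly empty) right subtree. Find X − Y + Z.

Rooted binary trees with 12 nodes (each child slot possibly empty) number C_12. So X = C_12 = 208012.
Ways to associate a product of 9 factors correspond to binary trees on 9 leaves, so the count is C_8. So Y = C_8 = 1430.
Binary trees (left/right distinguished) on n nodes are counted by C_n; here n = 15. So Z = C_15 = 9694845.
X − Y + Z = 208012 − 1430 + 9694845 = 9901427.

9901427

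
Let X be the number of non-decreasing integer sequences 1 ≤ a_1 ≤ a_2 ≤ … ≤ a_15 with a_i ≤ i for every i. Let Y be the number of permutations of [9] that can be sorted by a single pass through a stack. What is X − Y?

9689983

Weakly increasing sequences with a_i ≤ i biject with Dyck paths of semilength 15, so there are C_15. So X = C_15 = 9694845.
By Knuth's characterisation, the stack-sortable permutations of length 9 are the 231-avoiders, numbering C_9. So Y = C_9 = 4862.
X − Y = 9694845 − 4862 = 9689983.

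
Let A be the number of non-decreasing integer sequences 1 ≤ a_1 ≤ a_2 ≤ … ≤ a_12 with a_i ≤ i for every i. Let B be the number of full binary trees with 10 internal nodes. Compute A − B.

Such sub-staircase sequences of length n are counted by C_n; here n = 12. So A = C_12 = 208012.
The number of full binary trees on 10 internal nodes is the Catalan number C_10. So B = C_10 = 16796.
A − B = 208012 − 16796 = 191216.

191216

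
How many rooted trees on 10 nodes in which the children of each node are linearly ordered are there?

4862

A rooted plane tree on 10 nodes has 9 edges, and such trees are counted by C_9.
C_9 = C_8 · 2(2·8+1)/(8+2) = 1430 · 34/10 = 4862.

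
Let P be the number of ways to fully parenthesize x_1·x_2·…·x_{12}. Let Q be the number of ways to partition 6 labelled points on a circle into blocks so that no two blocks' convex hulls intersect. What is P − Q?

Parenthesizations of m factors correspond to full binary trees with m leaves, counted by C_{m−1}; m = 12 gives C_11. So P = C_11 = 58786.
Non-crossing partitions of an n-element set are counted by C_n; here n = 6. So Q = C_6 = 132.
P − Q = 58786 − 132 = 58654.

58654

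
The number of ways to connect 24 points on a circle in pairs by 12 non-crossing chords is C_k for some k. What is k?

12

Pairing 24 circle points by 12 non-crossing chords gives C_12 matchings.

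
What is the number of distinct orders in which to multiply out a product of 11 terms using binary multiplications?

16796

Ways to associate a product of 11 factors correspond to binary trees on 11 leaves, so the count is C_10.
C_10 = C(20,10)/11 = 184756/11 = 16796.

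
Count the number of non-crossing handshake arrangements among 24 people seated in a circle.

208012

With 24 = 2·12 people, non-crossing handshake pairings are non-crossing perfect matchings on a circle, counted by C_12.
C_12 = C(24,12)/13 = 2704156/13 = 208012.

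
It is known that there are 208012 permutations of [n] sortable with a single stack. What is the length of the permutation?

Stack-sortable permutations of [n] are counted by C_n; 208012 = C_12.

12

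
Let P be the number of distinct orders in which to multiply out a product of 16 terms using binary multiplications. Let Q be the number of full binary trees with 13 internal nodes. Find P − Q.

Bracketing 16 factors into binary products is counted by C_{16−1} = C_15. So P = C_15 = 9694845.
The number of full binary trees on 13 internal nodes is the Catalan number C_13. So Q = C_13 = 742900.
P − Q = 9694845 − 742900 = 8951945.

8951945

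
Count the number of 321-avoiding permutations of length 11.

Permutations of [n] avoiding any single length-3 pattern are counted by C_n; here n = 11.
C_11 = C(22,11)/12 = 705432/12 = 58786.

58786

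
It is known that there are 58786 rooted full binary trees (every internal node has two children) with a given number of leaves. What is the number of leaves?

Full binary trees with L leaves are counted by C_{L−1}, and C_11 = 58786.
So the index is 11, and the number of leaves is 11 + 1 = 12.

12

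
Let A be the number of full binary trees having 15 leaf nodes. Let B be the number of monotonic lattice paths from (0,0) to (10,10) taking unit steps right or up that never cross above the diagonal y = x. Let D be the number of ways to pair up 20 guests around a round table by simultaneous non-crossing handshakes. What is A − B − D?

A full binary tree with L leaves has L−1 internal nodes and is counted by C_{L−1}; L = 15 gives C_14. So A = C_14 = 2674440.
Monotone paths in an n×n grid that stay weakly below the diagonal are counted by C_n; here n = 10. So B = C_10 = 16796.
With 20 = 2·10 people, non-crossing handshake pairings are non-crossing perfect matchings on a circle, counted by C_10. So D = C_10 = 16796.
A − B − D = 2674440 − 16796 − 16796 = 2640848.

2640848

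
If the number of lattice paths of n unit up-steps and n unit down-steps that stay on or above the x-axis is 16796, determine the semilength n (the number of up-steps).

10

Dyck paths of semilength n are counted by C_n. Since C_10 = 16796, the index is 10.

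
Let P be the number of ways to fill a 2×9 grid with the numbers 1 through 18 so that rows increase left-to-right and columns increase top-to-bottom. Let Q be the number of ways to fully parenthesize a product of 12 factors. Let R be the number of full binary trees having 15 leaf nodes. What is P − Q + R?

2620516

Standard Young tableaux of shape 2×n are counted by C_n; here n = 9. So P = C_9 = 4862.
Ways to associate a product of 12 factors correspond to binary trees on 12 leaves, so the count is C_11. So Q = C_11 = 58786.
A full binary tree with L leaves has L−1 internal nodes and is counted by C_{L−1}; L = 15 gives C_14. So R = C_14 = 2674440.
P − Q + R = 4862 − 58786 + 2674440 = 2620516.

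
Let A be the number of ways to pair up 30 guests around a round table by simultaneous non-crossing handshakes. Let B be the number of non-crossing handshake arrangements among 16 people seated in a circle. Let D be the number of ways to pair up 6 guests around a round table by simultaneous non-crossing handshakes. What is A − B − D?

9693410

With 30 = 2·15 people, non-crossing handshake pairings are non-crossing perfect matchings on a circle, counted by C_15. So A = C_15 = 9694845.
Non-crossing handshake pairings of 2n people are counted by C_n; 16 people gives n = 8. So B = C_8 = 1430.
With 6 = 2·3 people, non-crossing handshake pairings are non-crossing perfect matchings on a circle, counted by C_3. So D = C_3 = 5.
A − B − D = 9694845 − 1430 − 5 = 9693410.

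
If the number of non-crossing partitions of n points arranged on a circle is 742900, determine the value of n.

13

Non-crossing partitions of [n] are counted by C_n, and C_13 = 742900.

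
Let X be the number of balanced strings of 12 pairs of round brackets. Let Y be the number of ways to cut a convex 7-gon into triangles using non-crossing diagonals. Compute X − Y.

207970

With 12 pairs the number of balanced bracket strings is the Catalan number C_12. So X = C_12 = 208012.
A convex 7-gon is triangulated into 5 triangles, and the number of such triangulations is the Catalan number C_{7−2} = C_5. So Y = C_5 = 42.
X − Y = 208012 − 42 = 207970.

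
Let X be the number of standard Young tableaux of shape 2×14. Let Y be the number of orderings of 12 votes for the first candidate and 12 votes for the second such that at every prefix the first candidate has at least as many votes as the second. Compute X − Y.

Standard Young tableaux of shape 2×n are counted by C_n; here n = 14. So X = C_14 = 2674440.
Reading a vote for the leader as '(' and for the other as ')' turns such a sequence into a balanced string of 12 pairs, so the count is C_12. So Y = C_12 = 208012.
X − Y = 2674440 − 208012 = 2466428.

2466428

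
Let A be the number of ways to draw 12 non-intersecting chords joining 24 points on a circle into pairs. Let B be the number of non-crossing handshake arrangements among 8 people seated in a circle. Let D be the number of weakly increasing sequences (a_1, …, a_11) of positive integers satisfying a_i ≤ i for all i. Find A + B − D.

Pairing 24 circle points by 12 non-crossing chords gives C_12 matchings. So A = C_12 = 208012.
With 8 = 2·4 people, non-crossing handshake pairings are non-crossing perfect matchings on a circle, counted by C_4. So B = C_4 = 14.
Weakly increasing sequences with a_i ≤ i biject with Dyck paths of semilength 11, so there are C_11. So D = C_11 = 58786.
A + B − D = 208012 + 14 − 58786 = 149240.

149240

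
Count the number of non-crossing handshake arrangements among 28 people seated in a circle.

2674440

With 28 = 2·14 people, non-crossing handshake pairings are non-crossing perfect matchings on a circle, counted by C_14.
C_14 = C(28,14)/15 = 40116600/15 = 2674440.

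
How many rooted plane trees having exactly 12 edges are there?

208012

A rooted plane tree with 12 edges has 13 nodes, and the count is C_12.
C_12 = 208012.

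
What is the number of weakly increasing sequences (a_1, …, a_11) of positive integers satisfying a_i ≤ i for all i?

58786

Weakly increasing sequences with a_i ≤ i biject with Dyck paths of semilength 11, so there are C_11.
C_11 = C_10 · 2(2·10+1)/(10+2) = 16796 · 42/12 = 58786.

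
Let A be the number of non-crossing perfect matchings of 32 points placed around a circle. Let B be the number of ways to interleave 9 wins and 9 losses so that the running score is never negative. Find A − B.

35352808

Pairing 32 circle points by 16 non-crossing chords gives C_16 matchings. So A = C_16 = 35357670.
Ballot sequences with n votes each where one side never trails are Dyck words, counted by C_n; here n = 9. So B = C_9 = 4862.
A − B = 35357670 − 4862 = 35352808.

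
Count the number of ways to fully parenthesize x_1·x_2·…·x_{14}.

742900

Ways to associate a product of 14 factors correspond to binary trees on 14 leaves, so the count is C_13.
C_13 = C(26,13)/14 = 10400600/14 = 742900.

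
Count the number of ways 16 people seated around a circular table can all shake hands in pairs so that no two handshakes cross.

With 16 = 2·8 people, non-crossing handshake pairings are non-crossing perfect matchings on a circle, counted by C_8.
C_8 = C_7 · 2(2·7+1)/(7+2) = 429 · 30/9 = 1430.

1430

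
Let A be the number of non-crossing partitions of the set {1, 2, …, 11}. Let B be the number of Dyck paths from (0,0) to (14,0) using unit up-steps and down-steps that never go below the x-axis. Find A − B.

58357

Non-crossing partitions of an n-element set are counted by C_n; here n = 11. So A = C_11 = 58786.
Dyck paths of semilength n (length 2n) are counted by C_n; here n = 7. So B = C_7 = 429.
A − B = 58786 − 429 = 58357.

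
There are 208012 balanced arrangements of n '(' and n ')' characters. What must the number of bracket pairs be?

12

Balanced strings of n bracket-pairs are counted by C_n; 208012 = C_12.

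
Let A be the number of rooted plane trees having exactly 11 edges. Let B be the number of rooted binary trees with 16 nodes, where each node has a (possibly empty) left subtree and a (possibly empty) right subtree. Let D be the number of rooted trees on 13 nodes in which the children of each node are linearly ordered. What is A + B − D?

A rooted plane tree with 11 edges has 12 nodes, and the count is C_11. So A = C_11 = 58786.
There are C_n binary search tree shapes on n keys; with n = 16 that is C_16. So B = C_16 = 35357670.
A rooted plane tree on 13 nodes has 12 edges, and such trees are counted by C_12. So D = C_12 = 208012.
A + B − D = 58786 + 35357670 − 208012 = 35208444.

35208444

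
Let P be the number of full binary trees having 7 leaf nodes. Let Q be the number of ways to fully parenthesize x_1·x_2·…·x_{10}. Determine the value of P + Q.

4994

Full binary trees with 7 leaves have 7−1 = 6 internal nodes, so there are C_6 of them. So P = C_6 = 132.
Parenthesizations of m factors correspond to full binary trees with m leaves, counted by C_{m−1}; m = 10 gives C_9. So Q = C_9 = 4862.
P + Q = 132 + 4862 = 4994.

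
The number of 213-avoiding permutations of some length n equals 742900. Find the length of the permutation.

Permutations of [n] avoiding a fixed length-3 pattern are counted by C_n. The Catalan number equal to 742900 is C_13.

13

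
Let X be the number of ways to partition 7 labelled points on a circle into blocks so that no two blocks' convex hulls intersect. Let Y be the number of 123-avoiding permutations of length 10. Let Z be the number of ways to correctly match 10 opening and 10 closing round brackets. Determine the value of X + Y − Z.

429

The non-crossing partitions of [7] form a lattice of size C_7. So X = C_7 = 429.
For any fixed pattern of length 3, the pattern-avoiding permutations of [10] number C_10. So Y = C_10 = 16796.
With 10 pairs the number of balanced bracket strings is the Catalan number C_10. So Z = C_10 = 16796.
X + Y − Z = 429 + 16796 − 16796 = 429.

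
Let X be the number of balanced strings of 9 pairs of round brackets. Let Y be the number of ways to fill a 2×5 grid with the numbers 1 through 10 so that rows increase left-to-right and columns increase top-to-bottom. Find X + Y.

Balanced strings of n pairs of brackets are counted by C_n; here n = 9. So X = C_9 = 4862.
By the hook-length formula (or a Dyck-path bijection), SYT of shape 2×5 number C_5. So Y = C_5 = 42.
X + Y = 4862 + 42 = 4904.

4904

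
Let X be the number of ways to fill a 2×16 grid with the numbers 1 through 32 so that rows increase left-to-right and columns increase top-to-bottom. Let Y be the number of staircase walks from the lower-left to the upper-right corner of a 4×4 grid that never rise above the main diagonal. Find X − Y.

35357656

Standard Young tableaux of shape 2×n are counted by C_n; here n = 16. So X = C_16 = 35357670.
Sub-diagonal monotone paths from (0,0) to (4,4) biject with Dyck paths of semilength 4, giving C_4. So Y = C_4 = 14.
X − Y = 35357670 − 14 = 35357656.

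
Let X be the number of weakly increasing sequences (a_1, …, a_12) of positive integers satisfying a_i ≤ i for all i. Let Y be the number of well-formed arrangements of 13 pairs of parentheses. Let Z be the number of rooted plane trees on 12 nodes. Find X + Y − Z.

Such sub-staircase sequences of length n are counted by C_n; here n = 12. So X = C_12 = 208012.
A balanced arrangement of 13 bracket pairs is a Dyck word of semilength 13, so the count is C_13. So Y = C_13 = 742900.
A rooted plane tree on 12 nodes has 11 edges, and such trees are counted by C_11. So Z = C_11 = 58786.
X + Y − Z = 208012 + 742900 − 58786 = 892126.

892126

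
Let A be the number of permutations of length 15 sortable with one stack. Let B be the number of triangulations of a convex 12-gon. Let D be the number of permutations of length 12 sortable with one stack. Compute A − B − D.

By Knuth's characterisation, the stack-sortable permutations of length 15 are the 231-avoiders, numbering C_15. So A = C_15 = 9694845.
A convex 12-gon is triangulated into 10 triangles, and the number of such triangulations is the Catalan number C_{12−2} = C_10. So B = C_10 = 16796.
By Knuth's characterisation, the stack-sortable permutations of length 12 are the 231-avoiders, numbering C_12. So D = C_12 = 208012.
A − B − D = 9694845 − 16796 − 208012 = 9470037.

9470037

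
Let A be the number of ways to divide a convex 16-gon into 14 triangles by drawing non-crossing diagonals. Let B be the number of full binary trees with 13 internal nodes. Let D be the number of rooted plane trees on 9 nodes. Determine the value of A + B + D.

A convex 16-gon is triangulated into 14 triangles, and the number of such triangulations is the Catalan number C_{16−2} = C_14. So A = C_14 = 2674440.
Full binary trees with n internal nodes are counted by C_n; here n = 13. So B = C_13 = 742900.
A rooted plane tree on 9 nodes has 8 edges, and such trees are counted by C_8. So D = C_8 = 1430.
A + B + D = 2674440 + 742900 + 1430 = 3418770.

3418770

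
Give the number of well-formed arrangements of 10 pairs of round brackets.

With 10 pairs the number of balanced bracket strings is the Catalan number C_10.
C_10 = C_9 · 2(2·9+1)/(9+2) = 4862 · 38/11 = 16796.

16796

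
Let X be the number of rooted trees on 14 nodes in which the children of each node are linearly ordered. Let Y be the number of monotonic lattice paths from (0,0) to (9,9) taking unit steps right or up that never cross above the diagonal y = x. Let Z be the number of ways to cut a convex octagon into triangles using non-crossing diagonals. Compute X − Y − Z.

737906

Rooted ordered (plane) trees on m nodes have m−1 edges and are counted by C_{m−1}; m = 14 gives C_13. So X = C_13 = 742900.
Monotone paths in an n×n grid that stay weakly below the diagonal are counted by C_n; here n = 9. So Y = C_9 = 4862.
A convex 8-gon is triangulated into 6 triangles, and the number of such triangulations is the Catalan number C_{8−2} = C_6. So Z = C_6 = 132.
X − Y − Z = 742900 − 4862 − 132 = 737906.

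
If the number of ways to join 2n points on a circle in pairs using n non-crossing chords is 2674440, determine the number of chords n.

14

Non-crossing pairings of 2n points on a circle are counted by C_n. Since C_14 = 2674440, the index is 14.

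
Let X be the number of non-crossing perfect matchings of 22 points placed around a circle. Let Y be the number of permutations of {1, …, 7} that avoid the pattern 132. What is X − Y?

Non-crossing perfect matchings of 2n points on a circle are counted by C_n; with 22 points, n = 11. So X = C_11 = 58786.
For any fixed pattern of length 3, the pattern-avoiding permutations of [7] number C_7. So Y = C_7 = 429.
X − Y = 58786 − 429 = 58357.

58357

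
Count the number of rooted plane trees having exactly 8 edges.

A rooted plane tree with 8 edges has 9 nodes, and the count is C_8.
C_8 = 1430.

1430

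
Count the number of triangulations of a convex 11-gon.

Triangulations of a convex m-gon are counted by C_{m−2}; with m = 11 this is C_9.
C_9 = C(18,9)/10 = 48620/10 = 4862.

4862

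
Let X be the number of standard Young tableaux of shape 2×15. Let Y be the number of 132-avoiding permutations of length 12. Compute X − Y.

Standard Young tableaux of shape 2×n are counted by C_n; here n = 15. So X = C_15 = 9694845.
Permutations of [n] avoiding any single length-3 pattern are counted by C_n; here n = 12. So Y = C_12 = 208012.
X − Y = 9694845 − 208012 = 9486833.

9486833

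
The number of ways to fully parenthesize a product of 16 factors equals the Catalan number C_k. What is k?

15

Ways to associate a product of 16 factors correspond to binary trees on 16 leaves, so the count is C_15.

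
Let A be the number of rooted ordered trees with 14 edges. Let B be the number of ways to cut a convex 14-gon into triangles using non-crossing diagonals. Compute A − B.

A rooted plane tree with 14 edges has 15 nodes, and the count is C_14. So A = C_14 = 2674440.
A convex 14-gon is triangulated into 12 triangles, and the number of such triangulations is the Catalan number C_{14−2} = C_12. So B = C_12 = 208012.
A − B = 2674440 − 208012 = 2466428.

2466428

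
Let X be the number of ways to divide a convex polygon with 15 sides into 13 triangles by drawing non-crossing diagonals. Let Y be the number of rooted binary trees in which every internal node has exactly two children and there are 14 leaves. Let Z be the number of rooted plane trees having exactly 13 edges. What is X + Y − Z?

742900

Triangulations of a convex m-gon are counted by C_{m−2}; with m = 15 this is C_13. So X = C_13 = 742900.
A full binary tree with L leaves has L−1 internal nodes and is counted by C_{L−1}; L = 14 gives C_13. So Y = C_13 = 742900.
Rooted ordered trees with n edges are counted by C_n; here n = 13. So Z = C_13 = 742900.
X + Y − Z = 742900 + 742900 − 742900 = 742900.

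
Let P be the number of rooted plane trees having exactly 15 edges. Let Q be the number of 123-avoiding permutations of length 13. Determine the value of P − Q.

Rooted ordered trees with n edges are counted by C_n; here n = 15. So P = C_15 = 9694845.
For any fixed pattern of length 3, the pattern-avoiding permutations of [13] number C_13. So Q = C_13 = 742900.
P − Q = 9694845 − 742900 = 8951945.

8951945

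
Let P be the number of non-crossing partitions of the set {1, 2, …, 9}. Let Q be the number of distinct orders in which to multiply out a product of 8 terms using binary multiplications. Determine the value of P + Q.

5291

Non-crossing partitions of an n-element set are counted by C_n; here n = 9. So P = C_9 = 4862.
Parenthesizations of m factors correspond to full binary trees with m leaves, counted by C_{m−1}; m = 8 gives C_7. So Q = C_7 = 429.
P + Q = 4862 + 429 = 5291.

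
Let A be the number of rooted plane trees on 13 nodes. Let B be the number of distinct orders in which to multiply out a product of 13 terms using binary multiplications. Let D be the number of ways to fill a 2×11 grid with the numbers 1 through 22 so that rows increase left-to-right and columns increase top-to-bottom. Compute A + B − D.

357238

A rooted plane tree on 13 nodes has 12 edges, and such trees are counted by C_12. So A = C_12 = 208012.
Bracketing 13 factors into binary products is counted by C_{13−1} = C_12. So B = C_12 = 208012.
By the hook-length formula (or a Dyck-path bijection), SYT of shape 2×11 number C_11. So D = C_11 = 58786.
A + B − D = 208012 + 208012 − 58786 = 357238.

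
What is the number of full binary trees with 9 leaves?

Full binary trees with 9 leaves have 9−1 = 8 internal nodes, so there are C_8 of them.
C_8 = C(16,8)/9 = 12870/9 = 1430.

1430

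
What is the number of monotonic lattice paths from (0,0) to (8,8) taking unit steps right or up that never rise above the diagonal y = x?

Monotone paths in an n×n grid that stay weakly below the diagonal are counted by C_n; here n = 8.
C_8 = C(16,8)/9 = 12870/9 = 1430.

1430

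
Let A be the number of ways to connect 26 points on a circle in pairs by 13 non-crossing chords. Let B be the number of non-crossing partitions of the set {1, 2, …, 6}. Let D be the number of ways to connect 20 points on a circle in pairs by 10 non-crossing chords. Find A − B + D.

Pairing 26 circle points by 13 non-crossing chords gives C_13 matchings. So A = C_13 = 742900.
The non-crossing partitions of [6] form a lattice of size C_6. So B = C_6 = 132.
Non-crossing perfect matchings of 2n points on a circle are counted by C_n; with 20 points, n = 10. So D = C_10 = 16796.
A − B + D = 742900 − 132 + 16796 = 759564.

759564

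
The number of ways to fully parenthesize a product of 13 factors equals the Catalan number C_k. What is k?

12

Ways to associate a product of 13 factors correspond to binary trees on 13 leaves, so the count is C_12.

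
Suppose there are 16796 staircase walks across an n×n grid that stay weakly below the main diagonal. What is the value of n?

Such diagonal-avoiding paths in an n×n grid are counted by C_n. Since C_10 = 16796, the index is 10.

10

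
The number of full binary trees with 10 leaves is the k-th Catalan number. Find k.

A full binary tree with L leaves has L−1 internal nodes and is counted by C_{L−1}; L = 10 gives C_9.

9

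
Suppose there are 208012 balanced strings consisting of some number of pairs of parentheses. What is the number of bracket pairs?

12

Balanced strings of n bracket-pairs are counted by C_n. The Catalan number equal to 208012 is C_12.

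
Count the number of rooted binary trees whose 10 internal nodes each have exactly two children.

The number of full binary trees on 10 internal nodes is the Catalan number C_10.
C_10 = C(20,10)/11 = 184756/11 = 16796.

16796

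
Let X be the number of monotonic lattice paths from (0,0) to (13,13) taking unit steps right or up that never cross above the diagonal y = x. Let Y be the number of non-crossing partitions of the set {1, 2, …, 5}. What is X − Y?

Sub-diagonal monotone paths from (0,0) to (13,13) biject with Dyck paths of semilength 13, giving C_13. So X = C_13 = 742900.
Non-crossing partitions of an n-element set are counted by C_n; here n = 5. So Y = C_5 = 42.
X − Y = 742900 − 42 = 742858.

742858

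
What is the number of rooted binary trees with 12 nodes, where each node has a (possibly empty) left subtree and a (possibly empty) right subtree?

Binary trees (left/right distinguished) on n nodes are counted by C_n; here n = 12.
C_12 = C(24,12)/13 = 2704156/13 = 208012.

208012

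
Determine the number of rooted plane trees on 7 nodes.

A rooted plane tree on 7 nodes has 6 edges, and such trees are counted by C_6.
C_6 = 132.

132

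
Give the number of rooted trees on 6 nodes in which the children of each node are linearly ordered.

42

A rooted plane tree on 6 nodes has 5 edges, and such trees are counted by C_5.
C_5 = C(10,5)/6 = 252/6 = 42.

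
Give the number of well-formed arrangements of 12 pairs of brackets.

With 12 pairs the number of balanced bracket strings is the Catalan number C_12.
C_12 = C(24,12)/13 = 2704156/13 = 208012.

208012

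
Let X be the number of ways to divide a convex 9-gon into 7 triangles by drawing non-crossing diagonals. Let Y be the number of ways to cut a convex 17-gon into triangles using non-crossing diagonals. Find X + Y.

A convex 9-gon is triangulated into 7 triangles, and the number of such triangulations is the Catalan number C_{9−2} = C_7. So X = C_7 = 429.
The number of triangulations of a 17-gon is the Catalan number C_15 (index = sides − 2). So Y = C_15 = 9694845.
X + Y = 429 + 9694845 = 9695274.

9695274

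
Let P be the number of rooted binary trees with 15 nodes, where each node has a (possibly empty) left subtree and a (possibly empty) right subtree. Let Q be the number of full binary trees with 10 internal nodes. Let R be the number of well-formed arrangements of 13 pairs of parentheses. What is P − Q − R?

8935149

Binary trees (left/right distinguished) on n nodes are counted by C_n; here n = 15. So P = C_15 = 9694845.
Full binary trees with n internal nodes are counted by C_n; here n = 10. So Q = C_10 = 16796.
With 13 pairs the number of balanced bracket strings is the Catalan number C_13. So R = C_13 = 742900.
P − Q − R = 9694845 − 16796 − 742900 = 8935149.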